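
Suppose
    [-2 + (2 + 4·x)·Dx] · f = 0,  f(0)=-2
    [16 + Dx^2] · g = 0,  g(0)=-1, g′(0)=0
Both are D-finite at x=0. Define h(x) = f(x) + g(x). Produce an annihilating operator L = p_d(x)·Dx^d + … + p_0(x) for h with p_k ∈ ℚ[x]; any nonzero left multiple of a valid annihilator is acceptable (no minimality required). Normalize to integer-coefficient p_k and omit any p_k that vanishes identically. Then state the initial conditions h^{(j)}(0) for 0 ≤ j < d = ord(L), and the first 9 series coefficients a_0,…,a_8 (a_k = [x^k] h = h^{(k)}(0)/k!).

f: a_k = -2, -2, 1, -1, 5/4, -7/4, 21/8, -33/8, 429/64, …
g: a_k = -1, 0, 8, 0, -32/3, 0, 256/45, 0, -512/315, …
f+g: L₀ = lclm(L_f,L_g), ord ≤ 1+2.
L = (-304 - 1024·x - 1024·x^2) + (240 + 1504·x + 3072·x^2 + 2048·x^3)·Dx + (-19 - 64·x - 64·x^2)·Dx^2 + (15 + 94·x + 192·x^2 + 128·x^3)·Dx^3  (order 3).
h: a_k = -3, -2, 9, -1, -113/12, -7/4, 2993/360, -33/8, 102367/20160, …
ICs: h(0) = -3, h′(0) = -2, h′′(0) = 18.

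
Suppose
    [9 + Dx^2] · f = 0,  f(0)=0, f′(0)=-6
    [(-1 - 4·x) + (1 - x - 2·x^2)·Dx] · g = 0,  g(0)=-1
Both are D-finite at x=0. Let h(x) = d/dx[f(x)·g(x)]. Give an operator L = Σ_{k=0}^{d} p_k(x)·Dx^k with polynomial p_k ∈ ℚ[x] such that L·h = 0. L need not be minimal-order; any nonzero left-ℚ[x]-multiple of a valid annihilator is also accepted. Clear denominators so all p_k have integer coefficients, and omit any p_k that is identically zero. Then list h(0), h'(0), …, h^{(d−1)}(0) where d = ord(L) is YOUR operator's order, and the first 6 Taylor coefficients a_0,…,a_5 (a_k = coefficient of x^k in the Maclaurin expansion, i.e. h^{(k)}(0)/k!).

f: a_k = 0, -6, 0, 9, 0, -81/20, …
g: a_k = -1, -1, -3, -5, -11, -21, …
f·g: L₀ = L_f ⊗_s L_g, ord ≤ 2·1.
Derive L from L₀ (diff closure).
L = (-33 - 162·x - 243·x^2 + 324·x^3 + 324·x^4) + (-6 - 6·x + 108·x^2 + 144·x^3)·Dx + (5 - 14·x - 19·x^2 + 36·x^3 + 36·x^4)·Dx^2  (order 2).
h: a_k = 6, 12, 27, 84, 861/4, 5103/10, …
ICs: h(0) = 6, h′(0) = 12.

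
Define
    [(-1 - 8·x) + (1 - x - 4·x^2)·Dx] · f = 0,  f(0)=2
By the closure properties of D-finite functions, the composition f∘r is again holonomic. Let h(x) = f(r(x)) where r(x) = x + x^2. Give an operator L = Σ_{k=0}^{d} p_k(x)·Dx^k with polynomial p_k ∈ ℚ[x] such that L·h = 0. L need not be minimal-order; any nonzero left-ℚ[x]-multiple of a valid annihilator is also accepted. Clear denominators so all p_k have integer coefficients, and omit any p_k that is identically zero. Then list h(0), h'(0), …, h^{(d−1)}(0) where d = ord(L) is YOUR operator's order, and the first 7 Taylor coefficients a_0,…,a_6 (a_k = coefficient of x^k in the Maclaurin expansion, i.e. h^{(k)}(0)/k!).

L = (1 + 10·x + 24·x^2 + 16·x^3) + (-1 + x + 5·x^2 + 8·x^3 + 4·x^4)·Dx  (order 1).
h: a_k = 2, 2, 12, 38, 122, 416, 1378, …
ICs: h(0) = 2.

f: a_k = 2, 2, 10, 18, 58, 130, 362, …
Change of var in L_f (x↦r) gives L₀.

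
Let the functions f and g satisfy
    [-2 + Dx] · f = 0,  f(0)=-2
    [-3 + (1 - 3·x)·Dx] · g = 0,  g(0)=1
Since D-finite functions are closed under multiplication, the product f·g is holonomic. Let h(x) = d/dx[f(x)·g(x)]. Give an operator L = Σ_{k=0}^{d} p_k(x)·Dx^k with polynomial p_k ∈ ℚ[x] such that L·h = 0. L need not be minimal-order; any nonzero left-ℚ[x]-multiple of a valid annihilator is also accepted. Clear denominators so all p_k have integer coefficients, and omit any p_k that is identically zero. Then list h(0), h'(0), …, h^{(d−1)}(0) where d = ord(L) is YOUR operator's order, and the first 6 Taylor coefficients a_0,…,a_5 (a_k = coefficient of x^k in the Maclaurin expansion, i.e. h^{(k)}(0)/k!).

f: a_k = -2, -4, -4, -8/3, -4/3, -8/15, …
g: a_k = 1, 3, 9, 27, 81, 243, …
h₀=f·g: eliminate ⇒ L₀, order ≤ 1·1.
h₀' ⇒ L via d/dx closure of L₀.
L = (34 - 60·x + 36·x^2) + (-5 + 21·x - 18·x^2)·Dx  (order 1).
h: a_k = -10, -68, -314, -3784/3, -14198/3, -51116/3, …
ICs: h(0) = -10.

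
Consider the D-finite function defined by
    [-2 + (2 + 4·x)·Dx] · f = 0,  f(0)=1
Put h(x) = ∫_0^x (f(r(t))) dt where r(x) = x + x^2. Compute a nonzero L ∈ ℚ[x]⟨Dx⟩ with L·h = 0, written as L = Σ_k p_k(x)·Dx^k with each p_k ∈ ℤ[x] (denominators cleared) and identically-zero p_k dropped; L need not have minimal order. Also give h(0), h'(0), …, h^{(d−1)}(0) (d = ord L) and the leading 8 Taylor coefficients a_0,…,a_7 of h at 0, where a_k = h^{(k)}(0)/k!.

f: a_k = 1, 1, -1/2, 1/2, -5/8, 7/8, -21/16, 33/16, …
f∘r: x↦r, Dx↦Dx/r' in L_f ⇒ L₀.
∫: right-multiply L₀ by Dx.
L = (-1 - 2·x)·Dx + (1 + 2·x + 2·x^2)·Dx^2  (order 2).
h: a_k = 0, 1, 1/2, 1/6, -1/8, 3/40, -1/48, -3/112, …
ICs: h(0) = 0, h′(0) = 1.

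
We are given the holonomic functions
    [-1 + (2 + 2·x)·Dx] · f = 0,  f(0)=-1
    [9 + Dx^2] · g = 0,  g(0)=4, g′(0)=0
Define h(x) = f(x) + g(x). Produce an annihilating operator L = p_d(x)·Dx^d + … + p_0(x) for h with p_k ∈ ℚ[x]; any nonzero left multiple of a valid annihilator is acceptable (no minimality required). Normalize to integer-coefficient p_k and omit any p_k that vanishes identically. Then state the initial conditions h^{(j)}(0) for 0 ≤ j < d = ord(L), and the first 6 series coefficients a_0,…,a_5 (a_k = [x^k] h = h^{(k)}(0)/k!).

f: a_k = -1, -1/2, 1/8, -1/16, 5/128, -7/256, …
g: a_k = 4, 0, -18, 0, 27/2, 0, …
Sum ⇒ L₀ = lclm(L_f,L_g) in ℚ(x)⟨Dx⟩.
L = (-351 - 648·x - 324·x^2) + (630 + 1926·x + 1944·x^2 + 648·x^3)·Dx + (-39 - 72·x - 36·x^2)·Dx^2 + (70 + 214·x + 216·x^2 + 72·x^3)·Dx^3  (order 3).
h: a_k = 3, -1/2, -143/8, -1/16, 1733/128, -7/256, …
ICs: h(0) = 3, h′(0) = -1/2, h′′(0) = -143/4.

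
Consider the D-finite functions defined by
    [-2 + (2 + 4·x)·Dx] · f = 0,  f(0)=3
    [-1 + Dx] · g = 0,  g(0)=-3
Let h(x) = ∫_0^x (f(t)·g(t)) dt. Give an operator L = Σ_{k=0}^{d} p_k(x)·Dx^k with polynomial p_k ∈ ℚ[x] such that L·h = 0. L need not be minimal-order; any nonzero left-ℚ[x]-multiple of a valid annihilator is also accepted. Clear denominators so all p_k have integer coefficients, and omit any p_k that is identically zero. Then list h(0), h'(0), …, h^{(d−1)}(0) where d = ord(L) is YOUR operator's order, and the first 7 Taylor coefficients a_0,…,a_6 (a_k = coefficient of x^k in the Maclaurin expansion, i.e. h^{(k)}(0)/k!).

L = (-2 - 2·x)·Dx + (1 + 2·x)·Dx^2  (order 2).
h: a_k = 0, -9, -9, -3, -3/2, 3/10, -7/10, …
ICs: h(0) = 0, h′(0) = -9.

f: a_k = 3, 3, -3/2, 3/2, -15/8, 21/8, -63/16, …
g: a_k = -3, -3, -3/2, -1/2, -1/8, -1/40, -1/240, …
h₀=f·g: eliminate ⇒ L₀, order ≤ 1·1.
∫: right-multiply L₀ by Dx.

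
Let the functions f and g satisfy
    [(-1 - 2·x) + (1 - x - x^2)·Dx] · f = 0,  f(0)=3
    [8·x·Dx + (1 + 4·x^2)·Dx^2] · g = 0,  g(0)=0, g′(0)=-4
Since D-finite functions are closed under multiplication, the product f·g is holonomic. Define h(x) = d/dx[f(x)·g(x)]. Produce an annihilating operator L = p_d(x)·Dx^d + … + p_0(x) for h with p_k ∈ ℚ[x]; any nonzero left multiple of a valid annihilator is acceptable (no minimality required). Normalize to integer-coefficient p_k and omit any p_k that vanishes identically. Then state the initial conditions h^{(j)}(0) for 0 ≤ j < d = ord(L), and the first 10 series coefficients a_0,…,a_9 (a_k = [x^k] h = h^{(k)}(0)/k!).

f: a_k = 3, 3, 6, 9, 15, 24, 39, 63, 102, 165, …
g: a_k = 0, -4, 0, 16/3, 0, -64/5, 0, 256/7, 0, -1024/9, …
Product ⇒ symmetric product L₀, ord ≤ 2.
Derive L from L₀ (diff closure).
L = (-10 + 264·x^2 + 384·x^3 + 576·x^4) + (7 + 22·x + 12·x^2 + 88·x^3 + 384·x^4 + 384·x^5)·Dx + (-1 - 3·x - 11·x^2 + 4·x^3 - 16·x^4 + 64·x^5 + 48·x^6)·Dx^2  (order 2).
h: a_k = -12, -24, -24, -80, -332, -2592/5, -1508/5, -36256/35, -32376/7, -135112/21, …
ICs: h(0) = -12, h′(0) = -24.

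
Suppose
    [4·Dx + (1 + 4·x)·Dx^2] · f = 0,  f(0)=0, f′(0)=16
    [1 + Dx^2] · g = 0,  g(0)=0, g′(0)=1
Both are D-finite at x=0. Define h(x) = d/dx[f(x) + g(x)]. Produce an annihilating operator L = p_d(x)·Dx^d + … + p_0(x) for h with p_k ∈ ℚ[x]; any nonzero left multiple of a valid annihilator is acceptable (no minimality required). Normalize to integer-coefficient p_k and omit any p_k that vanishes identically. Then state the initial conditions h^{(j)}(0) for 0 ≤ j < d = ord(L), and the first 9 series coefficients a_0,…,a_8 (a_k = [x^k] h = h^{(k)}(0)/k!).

L = (388 + 32·x + 64·x^2) + (33 + 140·x + 48·x^2 + 64·x^3)·Dx + (388 + 32·x + 64·x^2)·Dx^2 + (33 + 140·x + 48·x^2 + 64·x^3)·Dx^3  (order 3).
h: a_k = 17, -64, 511/2, -1024, 98305/24, -16384, 47185919/720, -262144, 42278584321/40320, …
ICs: h(0) = 17, h′(0) = -64, h′′(0) = 511.

f: a_k = 0, 16, -32, 256/3, -256, 4096/5, -8192/3, 65536/7, -32768, …
g: a_k = 0, 1, 0, -1/6, 0, 1/120, 0, -1/5040, 0, …
L₀ := lclm(L_f,L_g); ord L₀ ≤ 2+2.
h₀' ⇒ L via d/dx closure of L₀.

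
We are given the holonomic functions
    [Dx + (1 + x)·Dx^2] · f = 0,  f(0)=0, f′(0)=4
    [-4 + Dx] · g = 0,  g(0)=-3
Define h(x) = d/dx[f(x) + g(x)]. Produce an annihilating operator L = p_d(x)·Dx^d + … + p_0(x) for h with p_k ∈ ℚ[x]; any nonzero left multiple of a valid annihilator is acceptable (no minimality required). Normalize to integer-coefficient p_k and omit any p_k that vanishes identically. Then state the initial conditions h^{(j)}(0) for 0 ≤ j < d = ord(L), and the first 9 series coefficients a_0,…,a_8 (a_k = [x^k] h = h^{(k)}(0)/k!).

L = (-24 - 16·x) + (-14 - 32·x - 16·x^2)·Dx + (5 + 9·x + 4·x^2)·Dx^2  (order 2).
h: a_k = -8, -52, -92, -132, -124, -532/5, -964/15, -4516/105, -1628/105, …
ICs: h(0) = -8, h′(0) = -52.

f: a_k = 0, 4, -2, 4/3, -1, 4/5, -2/3, 4/7, -1/2, …
g: a_k = -3, -12, -24, -32, -32, -128/5, -256/15, -1024/105, -512/105, …
f+g: L₀ = lclm(L_f,L_g), ord ≤ 2+1.
Differentiate: ansatz ord ≤ ord L₀ ⇒ L.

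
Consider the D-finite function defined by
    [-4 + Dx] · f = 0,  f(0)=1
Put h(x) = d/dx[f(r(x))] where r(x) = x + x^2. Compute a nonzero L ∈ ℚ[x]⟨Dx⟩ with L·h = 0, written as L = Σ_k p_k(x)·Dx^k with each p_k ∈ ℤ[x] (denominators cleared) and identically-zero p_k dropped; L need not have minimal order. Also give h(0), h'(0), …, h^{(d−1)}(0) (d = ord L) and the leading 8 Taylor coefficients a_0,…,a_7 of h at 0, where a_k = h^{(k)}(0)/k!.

L = (6 + 16·x + 16·x^2) + (-1 - 2·x)·Dx  (order 1).
h: a_k = 4, 24, 80, 608/3, 416, 11072/15, 52096/45, 11520/7, …
ICs: h(0) = 4.

f: a_k = 1, 4, 8, 32/3, 32/3, 128/15, 256/45, 1024/315, …
L₀ from L_f via x↦r, Dx↦r'^{-1}Dx.
h₀' ⇒ L via d/dx closure of L₀.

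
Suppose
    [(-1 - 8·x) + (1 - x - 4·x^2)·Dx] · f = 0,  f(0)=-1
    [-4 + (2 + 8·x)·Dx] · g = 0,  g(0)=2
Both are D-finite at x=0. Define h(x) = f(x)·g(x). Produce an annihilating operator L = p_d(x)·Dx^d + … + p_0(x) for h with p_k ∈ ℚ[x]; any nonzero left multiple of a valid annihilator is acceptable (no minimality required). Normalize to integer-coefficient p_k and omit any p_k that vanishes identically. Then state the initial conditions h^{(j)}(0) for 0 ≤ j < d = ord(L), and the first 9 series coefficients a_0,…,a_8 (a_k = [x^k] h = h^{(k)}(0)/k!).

f: a_k = -1, -1, -5, -9, -29, -65, -181, -441, -1165, …
g: a_k = 2, 4, -4, 8, -20, 56, -168, 528, -1716, …
Sym-product of L_f,L_g gives L₀ (≤ ord 1).
L = (3 + 10·x + 24·x^2) + (-1 - 3·x + 8·x^2 + 16·x^3)·Dx  (order 1).
h: a_k = -2, -6, -10, -42, -62, -286, -366, -2038, -1786, …
ICs: h(0) = -2.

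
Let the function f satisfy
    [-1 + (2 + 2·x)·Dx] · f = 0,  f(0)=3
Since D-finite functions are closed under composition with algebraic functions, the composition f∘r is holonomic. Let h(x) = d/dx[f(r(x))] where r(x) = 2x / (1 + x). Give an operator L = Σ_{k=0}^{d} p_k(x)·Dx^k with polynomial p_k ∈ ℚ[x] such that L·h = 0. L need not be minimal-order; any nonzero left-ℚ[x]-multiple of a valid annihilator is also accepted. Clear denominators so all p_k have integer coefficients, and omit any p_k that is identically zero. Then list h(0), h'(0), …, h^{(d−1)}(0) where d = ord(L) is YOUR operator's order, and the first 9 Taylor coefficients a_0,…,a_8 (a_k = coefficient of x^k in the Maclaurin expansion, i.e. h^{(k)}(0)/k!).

L = (-3 - 6·x) + (-1 - 4·x - 3·x^2)·Dx  (order 1).
h: a_k = 3, -9, 45/2, -111/2, 1125/8, -2943/8, 15813/16, -43335/16, 963873/128, …
ICs: h(0) = 3.

f: a_k = 3, 3/2, -3/8, 3/16, -15/128, 21/256, -63/1024, 99/2048, -1287/32768, …
Change of var in L_f (x↦r) gives L₀.
Derive L from L₀ (diff closure).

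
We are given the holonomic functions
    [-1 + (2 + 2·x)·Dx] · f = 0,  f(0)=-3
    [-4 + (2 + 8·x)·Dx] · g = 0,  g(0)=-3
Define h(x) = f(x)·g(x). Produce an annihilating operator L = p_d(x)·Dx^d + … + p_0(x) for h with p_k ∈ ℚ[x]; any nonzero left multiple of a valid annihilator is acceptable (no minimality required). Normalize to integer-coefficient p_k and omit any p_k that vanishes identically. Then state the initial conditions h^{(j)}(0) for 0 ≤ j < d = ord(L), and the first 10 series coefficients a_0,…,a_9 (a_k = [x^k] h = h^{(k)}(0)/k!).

f: a_k = -3, -3/2, 3/8, -3/16, 15/128, -21/256, 63/1024, -99/2048, 1287/32768, -2145/65536, …
g: a_k = -3, -6, 6, -12, 30, -84, 252, -792, 2574, -8580, …
Product ⇒ symmetric product L₀, ord ≤ 1.
L = (-5 - 8·x) + (2 + 10·x + 8·x^2)·Dx  (order 1).
h: a_k = 9, 45/2, -81/8, 405/16, -8829/128, 51435/256, -630261/1024, 4011525/2048, -210328245/32768, 1410418575/65536, …
ICs: h(0) = 9.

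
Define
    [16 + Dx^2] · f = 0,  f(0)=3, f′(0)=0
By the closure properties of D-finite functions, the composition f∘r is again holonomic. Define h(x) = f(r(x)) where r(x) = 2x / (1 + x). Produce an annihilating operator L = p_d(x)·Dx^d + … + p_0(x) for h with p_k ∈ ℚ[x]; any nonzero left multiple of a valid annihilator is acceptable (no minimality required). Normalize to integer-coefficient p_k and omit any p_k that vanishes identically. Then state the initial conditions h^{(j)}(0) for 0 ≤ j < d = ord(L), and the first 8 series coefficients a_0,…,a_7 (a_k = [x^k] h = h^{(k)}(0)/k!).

f: a_k = 3, 0, -24, 0, 32, 0, -256/15, 0, …
Substitute x→r, Dx→(1/r')Dx; clear ⇒ L₀.
L = 64 + (2 + 6·x + 6·x^2 + 2·x^3)·Dx + (1 + 4·x + 6·x^2 + 4·x^3 + x^4)·Dx^2  (order 2).
h: a_k = 3, 0, -96, 192, 224, -1664, 53216/15, -15552/5, …
ICs: h(0) = 3, h′(0) = 0.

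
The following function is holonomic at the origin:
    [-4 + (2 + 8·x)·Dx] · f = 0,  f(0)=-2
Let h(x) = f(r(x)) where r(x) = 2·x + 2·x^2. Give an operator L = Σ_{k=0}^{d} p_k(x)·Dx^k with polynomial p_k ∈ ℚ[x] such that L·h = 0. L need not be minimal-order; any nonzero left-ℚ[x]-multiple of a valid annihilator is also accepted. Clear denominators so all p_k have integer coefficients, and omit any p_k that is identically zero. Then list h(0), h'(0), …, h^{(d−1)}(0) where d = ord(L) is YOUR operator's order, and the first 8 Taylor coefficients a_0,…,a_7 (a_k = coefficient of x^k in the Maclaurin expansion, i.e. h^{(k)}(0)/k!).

f: a_k = -2, -4, 4, -8, 20, -56, 168, -528, …
Change of var in L_f (x↦r) gives L₀.
L = (-4 - 8·x) + (1 + 8·x + 8·x^2)·Dx  (order 1).
h: a_k = -2, -8, 8, -32, 144, -704, 3648, -19712, …
ICs: h(0) = -2.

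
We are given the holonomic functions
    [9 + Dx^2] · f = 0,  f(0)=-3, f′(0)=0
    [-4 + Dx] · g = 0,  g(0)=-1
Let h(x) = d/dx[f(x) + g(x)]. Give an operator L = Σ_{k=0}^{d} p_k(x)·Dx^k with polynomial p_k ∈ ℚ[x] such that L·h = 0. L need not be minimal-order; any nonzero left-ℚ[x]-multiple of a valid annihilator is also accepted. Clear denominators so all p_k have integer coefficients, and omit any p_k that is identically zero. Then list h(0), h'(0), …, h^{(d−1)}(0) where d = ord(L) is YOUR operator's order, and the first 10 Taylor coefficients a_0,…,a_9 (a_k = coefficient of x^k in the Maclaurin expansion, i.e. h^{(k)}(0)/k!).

L = 36 - 9·Dx + 4·Dx^2 - Dx^3  (order 3).
h: a_k = -4, 11, -32, -499/6, -128/3, -1909/120, -1024/45, -85219/5040, -2048/315, -871429/362880, …
ICs: h(0) = -4, h′(0) = 11, h′′(0) = -64.

f: a_k = -3, 0, 27/2, 0, -81/8, 0, 243/80, 0, -2187/4480, 0, …
g: a_k = -1, -4, -8, -32/3, -32/3, -128/15, -256/45, -1024/315, -512/315, -2048/2835, …
h₀=f+g: left-lcm gives L₀, ord ≤ 3.
h₀' ⇒ L via d/dx closure of L₀.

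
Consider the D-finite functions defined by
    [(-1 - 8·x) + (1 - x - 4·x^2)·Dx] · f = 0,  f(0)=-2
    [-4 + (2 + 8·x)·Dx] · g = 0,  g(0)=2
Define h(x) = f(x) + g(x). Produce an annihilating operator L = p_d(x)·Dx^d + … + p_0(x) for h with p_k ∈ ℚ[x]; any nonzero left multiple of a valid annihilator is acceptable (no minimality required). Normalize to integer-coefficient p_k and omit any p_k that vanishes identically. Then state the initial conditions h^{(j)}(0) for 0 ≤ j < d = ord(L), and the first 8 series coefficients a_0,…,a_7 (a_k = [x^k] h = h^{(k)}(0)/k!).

L = (-24 - 156·x - 336·x^2 - 640·x^3) + (14 + 96·x + 420·x^2 + 1184·x^3 + 1600·x^4)·Dx + (1 - 11·x - 90·x^2 - 24·x^3 + 544·x^4 + 640·x^5)·Dx^2  (order 2).
h: a_k = 0, 2, -14, -10, -78, -74, -530, -354, …
ICs: h(0) = 0, h′(0) = 2.

f: a_k = -2, -2, -10, -18, -58, -130, -362, -882, …
g: a_k = 2, 4, -4, 8, -20, 56, -168, 528, …
h₀=f+g: left-lcm gives L₀, ord ≤ 2.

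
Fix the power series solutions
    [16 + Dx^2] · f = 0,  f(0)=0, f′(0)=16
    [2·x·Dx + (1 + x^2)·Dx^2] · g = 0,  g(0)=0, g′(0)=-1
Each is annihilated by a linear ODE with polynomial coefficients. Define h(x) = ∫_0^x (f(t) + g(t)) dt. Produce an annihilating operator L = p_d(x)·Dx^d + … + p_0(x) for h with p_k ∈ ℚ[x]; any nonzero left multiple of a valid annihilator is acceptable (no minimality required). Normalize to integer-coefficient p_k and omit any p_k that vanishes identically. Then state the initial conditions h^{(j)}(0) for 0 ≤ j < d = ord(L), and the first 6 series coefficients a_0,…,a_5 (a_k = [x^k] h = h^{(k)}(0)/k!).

f: a_k = 0, 16, 0, -128/3, 0, 512/15, …
g: a_k = 0, -1, 0, 1/3, 0, -1/5, …
f+g: L₀ = lclm(L_f,L_g), ord ≤ 2+2.
h=∫h₀ ⇒ L = L₀·Dx.
L = (64·x + 704·x^3 + 256·x^5)·Dx^2 + (112 + 416·x^2 + 432·x^4 + 128·x^6)·Dx^3 + (4·x + 44·x^3 + 16·x^5)·Dx^4 + (7 + 26·x^2 + 27·x^4 + 8·x^6)·Dx^5  (order 5).
h: a_k = 0, 0, 15/2, 0, -127/12, 0, …
ICs: h(0) = 0, h′(0) = 0, h′′(0) = 15, h′′′(0) = 0, h′′′′(0) = -254.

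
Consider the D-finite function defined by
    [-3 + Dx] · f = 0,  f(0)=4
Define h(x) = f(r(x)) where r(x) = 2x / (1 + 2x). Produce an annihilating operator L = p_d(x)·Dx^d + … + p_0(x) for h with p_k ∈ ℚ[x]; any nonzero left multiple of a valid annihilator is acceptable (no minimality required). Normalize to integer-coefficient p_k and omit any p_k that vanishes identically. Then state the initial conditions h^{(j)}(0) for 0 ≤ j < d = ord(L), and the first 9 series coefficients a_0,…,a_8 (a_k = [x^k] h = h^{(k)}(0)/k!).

f: a_k = 4, 12, 18, 18, 27/2, 81/10, 81/20, 243/140, 729/1120, …
Change of var in L_f (x↦r) gives L₀.
L = -6 + (1 + 4·x + 4·x^2)·Dx  (order 1).
h: a_k = 4, 24, 24, -48, 24, 336/5, -1104/5, 13152/35, -12984/35, …
ICs: h(0) = 4.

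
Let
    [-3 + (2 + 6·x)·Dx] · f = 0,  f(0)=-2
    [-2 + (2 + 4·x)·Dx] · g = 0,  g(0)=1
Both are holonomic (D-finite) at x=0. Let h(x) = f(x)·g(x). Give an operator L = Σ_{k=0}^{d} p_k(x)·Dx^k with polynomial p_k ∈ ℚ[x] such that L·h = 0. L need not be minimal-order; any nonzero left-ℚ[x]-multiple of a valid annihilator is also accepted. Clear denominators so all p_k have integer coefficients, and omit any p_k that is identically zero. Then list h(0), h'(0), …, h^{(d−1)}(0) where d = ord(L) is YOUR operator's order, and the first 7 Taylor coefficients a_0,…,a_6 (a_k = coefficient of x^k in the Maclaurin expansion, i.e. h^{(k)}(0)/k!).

f: a_k = -2, -3, 9/4, -27/8, 405/64, -1701/128, 15309/512, …
g: a_k = 1, 1, -1/2, 1/2, -5/8, 7/8, -21/16, …
f·g: L₀ = L_f ⊗_s L_g, ord ≤ 1·1.
L = (-5 - 12·x) + (2 + 10·x + 12·x^2)·Dx  (order 1).
h: a_k = -2, -5, 1/4, -5/8, 101/64, -515/128, 5301/512, …
ICs: h(0) = -2.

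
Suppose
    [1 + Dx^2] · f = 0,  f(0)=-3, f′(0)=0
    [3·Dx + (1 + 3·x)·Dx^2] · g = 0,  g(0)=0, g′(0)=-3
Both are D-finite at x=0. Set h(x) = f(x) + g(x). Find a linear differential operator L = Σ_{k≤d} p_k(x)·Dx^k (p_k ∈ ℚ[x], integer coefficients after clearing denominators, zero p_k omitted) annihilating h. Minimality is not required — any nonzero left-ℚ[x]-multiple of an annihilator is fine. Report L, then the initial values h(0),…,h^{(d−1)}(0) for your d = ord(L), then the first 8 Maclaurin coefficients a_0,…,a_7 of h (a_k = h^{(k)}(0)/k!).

L = (165 + 18·x + 27·x^2)·Dx + (19 + 63·x + 27·x^2 + 27·x^3)·Dx^2 + (165 + 18·x + 27·x^2)·Dx^3 + (19 + 63·x + 27·x^2 + 27·x^3)·Dx^4  (order 4).
h: a_k = -3, -3, 6, -9, 161/8, -243/5, 29161/240, -2187/7, …
ICs: h(0) = -3, h′(0) = -3, h′′(0) = 12, h′′′(0) = -54.

f: a_k = -3, 0, 3/2, 0, -1/8, 0, 1/240, 0, …
g: a_k = 0, -3, 9/2, -9, 81/4, -243/5, 243/2, -2187/7, …
Sum ⇒ L₀ = lclm(L_f,L_g) in ℚ(x)⟨Dx⟩.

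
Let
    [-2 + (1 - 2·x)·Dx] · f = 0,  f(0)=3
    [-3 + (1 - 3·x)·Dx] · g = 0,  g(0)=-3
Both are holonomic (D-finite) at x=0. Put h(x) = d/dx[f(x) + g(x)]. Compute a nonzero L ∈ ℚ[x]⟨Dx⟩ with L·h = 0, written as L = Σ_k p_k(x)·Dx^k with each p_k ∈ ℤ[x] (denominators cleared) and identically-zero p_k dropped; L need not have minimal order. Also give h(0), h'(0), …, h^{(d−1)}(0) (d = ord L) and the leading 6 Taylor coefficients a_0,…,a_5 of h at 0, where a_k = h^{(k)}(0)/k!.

f: a_k = 3, 6, 12, 24, 48, 96, …
g: a_k = -3, -9, -27, -81, -243, -729, …
f+g: L₀ = lclm(L_f,L_g), ord ≤ 1+1.
h=h₀': d/dx-closure on L₀ ⇒ L.
L = 36 + (-15 + 36·x)·Dx + (1 - 5·x + 6·x^2)·Dx^2  (order 2).
h: a_k = -3, -30, -171, -780, -3165, -11970, …
ICs: h(0) = -3, h′(0) = -30.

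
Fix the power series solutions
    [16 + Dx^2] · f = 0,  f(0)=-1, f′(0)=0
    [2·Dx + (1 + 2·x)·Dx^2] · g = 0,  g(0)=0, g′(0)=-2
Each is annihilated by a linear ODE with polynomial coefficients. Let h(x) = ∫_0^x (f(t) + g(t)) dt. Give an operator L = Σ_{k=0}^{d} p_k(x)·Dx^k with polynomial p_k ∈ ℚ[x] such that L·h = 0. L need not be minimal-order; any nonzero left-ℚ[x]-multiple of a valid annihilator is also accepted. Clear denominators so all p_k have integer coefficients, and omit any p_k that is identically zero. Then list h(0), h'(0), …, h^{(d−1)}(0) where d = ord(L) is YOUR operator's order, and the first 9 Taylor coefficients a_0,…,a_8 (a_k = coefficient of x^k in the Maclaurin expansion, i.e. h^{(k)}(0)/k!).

f: a_k = -1, 0, 8, 0, -32/3, 0, 256/45, 0, -512/315, …
g: a_k = 0, -2, 2, -8/3, 4, -32/5, 32/3, -128/7, 32, …
Weyl lclm of L_f,L_g ⇒ L₀ (ord ≤ 4).
h=∫₀ˣh₀: take L = L₀·Dx.
L = (160 + 256·x + 256·x^2)·Dx^2 + (48 + 224·x + 384·x^2 + 256·x^3)·Dx^3 + (10 + 16·x + 16·x^2)·Dx^4 + (3 + 14·x + 24·x^2 + 16·x^3)·Dx^5  (order 5).
h: a_k = 0, -1, -1, 10/3, -2/3, -4/3, -16/15, 736/315, -16/7, …
ICs: h(0) = 0, h′(0) = -1, h′′(0) = -2, h′′′(0) = 20, h′′′′(0) = -16.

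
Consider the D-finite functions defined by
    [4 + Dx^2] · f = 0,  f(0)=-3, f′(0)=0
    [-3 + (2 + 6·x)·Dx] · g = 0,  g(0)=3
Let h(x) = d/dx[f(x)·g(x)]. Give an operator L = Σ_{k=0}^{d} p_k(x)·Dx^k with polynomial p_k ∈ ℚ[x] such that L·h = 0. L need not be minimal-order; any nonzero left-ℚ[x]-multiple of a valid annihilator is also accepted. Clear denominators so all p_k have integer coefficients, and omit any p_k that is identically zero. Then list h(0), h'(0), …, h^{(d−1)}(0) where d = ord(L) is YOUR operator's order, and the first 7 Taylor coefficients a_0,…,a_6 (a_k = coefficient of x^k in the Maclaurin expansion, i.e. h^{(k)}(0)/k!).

f: a_k = -3, 0, 6, 0, -2, 0, 4/15, …
g: a_k = 3, 9/2, -27/8, 81/16, -1215/128, 5103/256, -45927/1024, …
Sym-product of L_f,L_g gives L₀ (≤ ord 2).
h=h₀': d/dx-closure on L₀ ⇒ L.
L = (1453 + 11712·x + 26784·x^2 + 27648·x^3 + 20736·x^4) + (132 - 756·x - 5184·x^2 - 5184·x^3)·Dx + (172 + 1416·x + 4428·x^2 + 6912·x^3 + 5184·x^4)·Dx^2  (order 2).
h: a_k = -27/2, 225/4, 567/16, 285/32, -49185/256, 1307883/2560, -14800569/10240, …
ICs: h(0) = -27/2, h′(0) = 225/4.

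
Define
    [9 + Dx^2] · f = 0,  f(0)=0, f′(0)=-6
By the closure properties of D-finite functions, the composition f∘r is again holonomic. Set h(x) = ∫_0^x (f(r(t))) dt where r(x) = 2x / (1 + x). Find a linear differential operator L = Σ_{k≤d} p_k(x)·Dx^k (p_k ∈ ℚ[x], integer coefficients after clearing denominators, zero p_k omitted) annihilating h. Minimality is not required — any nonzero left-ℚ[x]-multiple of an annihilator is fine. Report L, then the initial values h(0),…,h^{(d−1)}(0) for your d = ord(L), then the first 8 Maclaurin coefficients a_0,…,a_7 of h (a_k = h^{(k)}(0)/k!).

L = 36·Dx + (2 + 6·x + 6·x^2 + 2·x^3)·Dx^2 + (1 + 4·x + 6·x^2 + 4·x^3 + x^4)·Dx^3  (order 3).
h: a_k = 0, 0, -6, 4, 15, -204/5, 242/5, -60/7, …
ICs: h(0) = 0, h′(0) = 0, h′′(0) = -12.

f: a_k = 0, -6, 0, 9, 0, -81/20, 0, 243/280, …
Change of var in L_f (x↦r) gives L₀.
∫: right-multiply L₀ by Dx.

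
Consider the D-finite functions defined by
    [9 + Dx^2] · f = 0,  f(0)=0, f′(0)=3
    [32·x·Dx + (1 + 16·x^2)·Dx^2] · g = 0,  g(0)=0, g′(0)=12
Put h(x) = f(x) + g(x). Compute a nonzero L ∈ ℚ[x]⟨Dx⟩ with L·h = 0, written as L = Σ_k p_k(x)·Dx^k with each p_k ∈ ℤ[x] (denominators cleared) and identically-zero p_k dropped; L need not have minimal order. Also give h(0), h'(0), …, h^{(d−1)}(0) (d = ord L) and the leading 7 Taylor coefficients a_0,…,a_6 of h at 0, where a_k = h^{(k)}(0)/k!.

f: a_k = 0, 3, 0, -9/2, 0, 81/40, 0, …
g: a_k = 0, 12, 0, -64, 0, 3072/5, 0, …
f+g: L₀ = lclm(L_f,L_g), ord ≤ 2+2.
L = (-52704·x + 967680·x^3 + 663552·x^5)·Dx + (-207 + 13104·x^2 + 283392·x^4 + 331776·x^6)·Dx^2 + (-5856·x + 107520·x^3 + 73728·x^5)·Dx^3 + (-23 + 1456·x^2 + 31488·x^4 + 36864·x^6)·Dx^4  (order 4).
h: a_k = 0, 15, 0, -137/2, 0, 24657/40, 0, …
ICs: h(0) = 0, h′(0) = 15, h′′(0) = 0, h′′′(0) = -411.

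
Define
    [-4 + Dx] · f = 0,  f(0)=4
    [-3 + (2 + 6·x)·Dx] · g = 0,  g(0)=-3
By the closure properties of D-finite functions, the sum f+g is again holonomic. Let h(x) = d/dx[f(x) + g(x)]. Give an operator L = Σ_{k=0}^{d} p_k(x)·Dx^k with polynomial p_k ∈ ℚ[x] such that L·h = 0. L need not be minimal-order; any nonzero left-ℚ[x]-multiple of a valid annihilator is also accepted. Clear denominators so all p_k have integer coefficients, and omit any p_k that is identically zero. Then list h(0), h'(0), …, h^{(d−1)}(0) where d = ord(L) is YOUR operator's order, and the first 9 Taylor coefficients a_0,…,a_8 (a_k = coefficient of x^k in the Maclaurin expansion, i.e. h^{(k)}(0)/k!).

f: a_k = 4, 16, 32, 128/3, 128/3, 512/15, 1024/45, 4096/315, 2048/315, …
g: a_k = -3, -9/2, 27/8, -81/16, 1215/128, -5103/256, 45927/1024, -216513/2048, 8444007/32768, …
Weyl lclm of L_f,L_g ⇒ L₀ (ord ≤ 2).
h=h₀': d/dx-closure on L₀ ⇒ L.
L = (-204 - 288·x) + (-37 - 384·x - 576·x^2)·Dx + (22 + 114·x + 144·x^2)·Dx^2  (order 2).
h: a_k = 23/2, 283/4, 1805/16, 20029/96, 54527/768, 3115291/7680, -59812987/92160, 2726971069/1290240, -119156928313/20643840, …
ICs: h(0) = 23/2, h′(0) = 283/4.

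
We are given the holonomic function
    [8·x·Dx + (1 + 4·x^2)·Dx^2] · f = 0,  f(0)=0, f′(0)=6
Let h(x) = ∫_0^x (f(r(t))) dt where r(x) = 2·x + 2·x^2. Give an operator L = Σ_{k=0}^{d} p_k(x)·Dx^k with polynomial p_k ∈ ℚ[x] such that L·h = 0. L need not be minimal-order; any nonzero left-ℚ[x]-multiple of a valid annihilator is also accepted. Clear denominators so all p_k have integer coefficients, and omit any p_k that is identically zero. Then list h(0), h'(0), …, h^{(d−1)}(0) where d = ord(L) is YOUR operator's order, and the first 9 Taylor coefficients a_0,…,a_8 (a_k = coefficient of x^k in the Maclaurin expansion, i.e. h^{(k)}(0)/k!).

L = (-2 + 32·x + 128·x^2 + 192·x^3 + 96·x^4)·Dx^2 + (1 + 2·x + 16·x^2 + 64·x^3 + 80·x^4 + 32·x^5)·Dx^3  (order 3).
h: a_k = 0, 0, 6, 4, -16, -192/5, 352/5, 3008/7, -768/7, …
ICs: h(0) = 0, h′(0) = 0, h′′(0) = 12.

f: a_k = 0, 6, 0, -8, 0, 96/5, 0, -384/7, 0, …
Substitute x→r, Dx→(1/r')Dx; clear ⇒ L₀.
∫: right-multiply L₀ by Dx.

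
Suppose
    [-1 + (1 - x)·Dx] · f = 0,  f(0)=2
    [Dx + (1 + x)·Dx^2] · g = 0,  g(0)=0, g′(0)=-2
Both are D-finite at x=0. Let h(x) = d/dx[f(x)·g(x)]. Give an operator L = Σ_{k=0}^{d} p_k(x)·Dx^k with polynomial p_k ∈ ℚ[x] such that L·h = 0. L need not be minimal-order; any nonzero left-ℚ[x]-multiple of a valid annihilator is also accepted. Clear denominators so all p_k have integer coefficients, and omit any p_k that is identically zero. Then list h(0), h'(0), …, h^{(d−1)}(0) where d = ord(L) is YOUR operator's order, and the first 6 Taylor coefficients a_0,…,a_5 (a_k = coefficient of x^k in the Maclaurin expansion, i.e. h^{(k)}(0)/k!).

L = 4 + (1 + 5·x)·Dx + (-1 + x^2)·Dx^2  (order 2).
h: a_k = -4, -4, -10, -28/3, -47/3, -74/5, …
ICs: h(0) = -4, h′(0) = -4.

f: a_k = 2, 2, 2, 2, 2, 2, …
g: a_k = 0, -2, 1, -2/3, 1/2, -2/5, …
Product ⇒ symmetric product L₀, ord ≤ 2.
Differentiate: ansatz ord ≤ ord L₀ ⇒ L.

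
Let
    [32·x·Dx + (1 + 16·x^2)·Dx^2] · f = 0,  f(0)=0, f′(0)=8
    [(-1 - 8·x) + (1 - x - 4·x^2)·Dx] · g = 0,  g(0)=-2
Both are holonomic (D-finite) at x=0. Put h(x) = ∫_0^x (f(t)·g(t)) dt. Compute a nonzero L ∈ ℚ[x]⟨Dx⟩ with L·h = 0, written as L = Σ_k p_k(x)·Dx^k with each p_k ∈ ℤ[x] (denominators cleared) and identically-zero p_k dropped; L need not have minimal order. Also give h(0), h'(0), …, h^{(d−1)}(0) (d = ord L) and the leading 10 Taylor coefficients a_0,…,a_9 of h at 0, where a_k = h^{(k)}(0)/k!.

f: a_k = 0, 8, 0, -128/3, 0, 2048/5, 0, -32768/7, 0, 524288/9, …
g: a_k = -2, -2, -10, -18, -58, -130, -362, -882, -2330, -5858, …
Product ⇒ symmetric product L₀, ord ≤ 2.
h=∫₀ˣh₀: take L = L₀·Dx.
L = (8 + 32·x + 384·x^2)·Dx + (2 - 16·x + 64·x^2 + 384·x^3)·Dx^2 + (-1 + x - 12·x^2 + 16·x^3 + 64·x^4)·Dx^3  (order 3).
h: a_k = 0, 0, -8, -16/3, 4/3, -176/15, -6424/45, -5456/35, 12718/21, 50416/945, …
ICs: h(0) = 0, h′(0) = 0, h′′(0) = -16.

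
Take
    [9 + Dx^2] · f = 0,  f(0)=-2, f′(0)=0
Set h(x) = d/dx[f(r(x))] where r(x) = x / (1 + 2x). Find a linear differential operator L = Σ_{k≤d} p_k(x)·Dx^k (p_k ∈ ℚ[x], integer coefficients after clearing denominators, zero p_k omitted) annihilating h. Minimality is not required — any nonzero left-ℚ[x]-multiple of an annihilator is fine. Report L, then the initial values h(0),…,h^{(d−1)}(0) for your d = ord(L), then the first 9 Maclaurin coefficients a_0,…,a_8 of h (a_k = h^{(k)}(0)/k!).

f: a_k = -2, 0, 9, 0, -27/4, 0, 81/40, 0, -729/2240, …
f∘r: x↦r, Dx↦Dx/r' in L_f ⇒ L₀.
h₀' ⇒ L via d/dx closure of L₀.
L = (33 + 96·x + 96·x^2) + (12 + 72·x + 144·x^2 + 96·x^3)·Dx + (1 + 8·x + 24·x^2 + 32·x^3 + 16·x^4)·Dx^2  (order 2).
h: a_k = 0, 18, -108, 405, -1170, 54243/20, -47061/10, 188955/56, 2492289/140, …
ICs: h(0) = 0, h′(0) = 18.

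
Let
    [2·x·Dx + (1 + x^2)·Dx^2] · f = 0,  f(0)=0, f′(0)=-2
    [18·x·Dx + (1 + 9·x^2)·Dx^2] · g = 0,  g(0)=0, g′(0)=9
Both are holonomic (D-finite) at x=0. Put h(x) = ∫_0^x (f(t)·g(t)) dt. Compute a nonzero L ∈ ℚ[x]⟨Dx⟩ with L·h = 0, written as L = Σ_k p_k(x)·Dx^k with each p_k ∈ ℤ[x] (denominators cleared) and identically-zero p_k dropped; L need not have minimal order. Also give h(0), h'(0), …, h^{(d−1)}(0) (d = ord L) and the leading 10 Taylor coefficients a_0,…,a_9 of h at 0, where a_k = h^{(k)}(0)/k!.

f: a_k = 0, -2, 0, 2/3, 0, -2/5, 0, 2/7, 0, -2/9, …
g: a_k = 0, 9, 0, -27, 0, 729/5, 0, -6561/7, 0, 6561, …
f·g: L₀ = L_f ⊗_s L_g, ord ≤ 2·2.
∫: right-multiply L₀ by Dx.
L = (-216·x - 3600·x^3 - 5184·x^5 + 6480·x^7 + 17496·x^9)·Dx^2 + (-40 - 1452·x^2 - 6480·x^4 - 4536·x^6 + 22680·x^8 + 26244·x^10)·Dx^3 + (-80·x - 980·x^3 - 2160·x^5 + 2952·x^7 + 12960·x^9 + 8748·x^11)·Dx^4 + (-1 - 20·x^2 - 109·x^4 + 981·x^8 + 1620·x^10 + 729·x^12)·Dx^5  (order 5).
h: a_k = 0, 0, 0, -6, 0, 12, 0, -1566/35, 0, 1544/7, …
ICs: h(0) = 0, h′(0) = 0, h′′(0) = 0, h′′′(0) = -36, h′′′′(0) = 0.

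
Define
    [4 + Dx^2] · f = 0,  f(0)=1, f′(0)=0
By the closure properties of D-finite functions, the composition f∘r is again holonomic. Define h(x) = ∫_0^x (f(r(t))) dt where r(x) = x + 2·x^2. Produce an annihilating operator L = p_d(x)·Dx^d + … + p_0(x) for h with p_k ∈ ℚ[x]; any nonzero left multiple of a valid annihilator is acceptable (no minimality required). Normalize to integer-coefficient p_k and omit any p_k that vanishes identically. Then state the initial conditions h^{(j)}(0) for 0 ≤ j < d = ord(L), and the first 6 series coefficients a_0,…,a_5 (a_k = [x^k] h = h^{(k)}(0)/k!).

f: a_k = 1, 0, -2, 0, 2/3, 0, …
f∘r: x↦r, Dx↦Dx/r' in L_f ⇒ L₀.
Integrate: L := L₀·Dx.
L = (4 + 48·x + 192·x^2 + 256·x^3)·Dx - 4·Dx^2 + (1 + 4·x)·Dx^3  (order 3).
h: a_k = 0, 1, 0, -2/3, -2, -22/15, …
ICs: h(0) = 0, h′(0) = 1, h′′(0) = 0.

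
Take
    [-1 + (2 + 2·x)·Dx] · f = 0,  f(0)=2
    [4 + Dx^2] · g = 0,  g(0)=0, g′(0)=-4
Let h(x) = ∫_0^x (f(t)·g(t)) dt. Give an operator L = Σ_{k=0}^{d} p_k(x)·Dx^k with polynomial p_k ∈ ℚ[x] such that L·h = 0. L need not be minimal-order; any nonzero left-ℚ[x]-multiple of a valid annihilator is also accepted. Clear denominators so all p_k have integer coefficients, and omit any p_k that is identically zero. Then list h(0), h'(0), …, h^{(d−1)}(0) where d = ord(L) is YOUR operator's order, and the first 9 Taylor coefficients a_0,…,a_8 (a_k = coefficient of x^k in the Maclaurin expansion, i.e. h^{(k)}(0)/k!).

f: a_k = 2, 1, -1/4, 1/8, -5/64, 7/128, -21/512, 33/1024, -429/16384, …
g: a_k = 0, -4, 0, 8/3, 0, -8/15, 0, 16/315, 0, …
L₀ := L_f ⊗_s L_g (sym. prod.), ord ≤ 2.
∫: right-multiply L₀ by Dx.
L = (19 + 32·x + 16·x^2)·Dx + (-4 - 4·x)·Dx^2 + (4 + 8·x + 4·x^2)·Dx^3  (order 3).
h: a_k = 0, 0, -4, -4/3, 19/12, 13/30, -341/1440, -67/1120, 7687/322560, …
ICs: h(0) = 0, h′(0) = 0, h′′(0) = -8.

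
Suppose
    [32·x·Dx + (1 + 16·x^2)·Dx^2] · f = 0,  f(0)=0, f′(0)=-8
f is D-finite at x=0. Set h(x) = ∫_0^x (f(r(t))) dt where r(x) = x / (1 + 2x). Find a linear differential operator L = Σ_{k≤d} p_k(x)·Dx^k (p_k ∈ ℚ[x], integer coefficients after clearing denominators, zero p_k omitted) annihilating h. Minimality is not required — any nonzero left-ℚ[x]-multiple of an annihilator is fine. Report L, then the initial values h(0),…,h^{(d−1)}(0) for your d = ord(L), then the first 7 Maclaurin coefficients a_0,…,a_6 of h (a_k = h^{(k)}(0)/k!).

L = (4 + 40·x)·Dx^2 + (1 + 4·x + 20·x^2)·Dx^3  (order 3).
h: a_k = 0, 0, -4, 16/3, 8/3, -192/5, 1216/15, …
ICs: h(0) = 0, h′(0) = 0, h′′(0) = -8.

f: a_k = 0, -8, 0, 128/3, 0, -2048/5, 0, …
f∘r: x↦r, Dx↦Dx/r' in L_f ⇒ L₀.
Integrate: L := L₀·Dx.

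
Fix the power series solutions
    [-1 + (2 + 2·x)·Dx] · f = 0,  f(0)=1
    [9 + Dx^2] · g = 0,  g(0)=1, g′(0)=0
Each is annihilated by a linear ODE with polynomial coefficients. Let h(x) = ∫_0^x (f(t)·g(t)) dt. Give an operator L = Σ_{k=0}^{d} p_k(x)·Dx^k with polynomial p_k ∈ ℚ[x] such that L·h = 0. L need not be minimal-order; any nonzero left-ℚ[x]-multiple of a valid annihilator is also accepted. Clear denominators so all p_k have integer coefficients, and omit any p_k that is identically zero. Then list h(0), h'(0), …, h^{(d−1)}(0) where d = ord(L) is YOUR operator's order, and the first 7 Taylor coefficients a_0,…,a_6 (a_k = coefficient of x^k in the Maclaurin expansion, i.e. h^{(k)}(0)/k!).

L = (39 + 72·x + 36·x^2)·Dx + (-4 - 4·x)·Dx^2 + (4 + 8·x + 4·x^2)·Dx^3  (order 3).
h: a_k = 0, 1, 1/4, -37/24, -35/64, 499/640, 367/1536, …
ICs: h(0) = 0, h′(0) = 1, h′′(0) = 1/2.

f: a_k = 1, 1/2, -1/8, 1/16, -5/128, 7/256, -21/1024, …
g: a_k = 1, 0, -9/2, 0, 27/8, 0, -81/80, …
h₀=f·g: eliminate ⇒ L₀, order ≤ 1·2.
h=∫₀ˣh₀: take L = L₀·Dx.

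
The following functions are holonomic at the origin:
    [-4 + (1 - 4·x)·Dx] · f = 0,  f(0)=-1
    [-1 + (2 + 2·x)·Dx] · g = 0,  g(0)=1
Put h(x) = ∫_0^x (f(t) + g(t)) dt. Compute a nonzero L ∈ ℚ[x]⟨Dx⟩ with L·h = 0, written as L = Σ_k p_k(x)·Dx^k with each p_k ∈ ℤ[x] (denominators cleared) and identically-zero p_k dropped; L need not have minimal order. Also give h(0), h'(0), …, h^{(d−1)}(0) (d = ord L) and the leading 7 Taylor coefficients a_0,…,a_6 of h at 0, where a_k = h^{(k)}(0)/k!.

f: a_k = -1, -4, -16, -64, -256, -1024, -4096, …
g: a_k = 1, 1/2, -1/8, 1/16, -5/128, 7/256, -21/1024, …
h₀=f+g: left-lcm gives L₀, ord ≤ 2.
∫: right-multiply L₀ by Dx.
L = (-68 - 48·x)·Dx + (129 + 248·x + 144·x^2)·Dx^2 + (-14 + 18·x + 128·x^2 + 96·x^3)·Dx^3  (order 3).
h: a_k = 0, 0, -7/4, -43/8, -1023/64, -32773/640, -87379/512, …
ICs: h(0) = 0, h′(0) = 0, h′′(0) = -7/2.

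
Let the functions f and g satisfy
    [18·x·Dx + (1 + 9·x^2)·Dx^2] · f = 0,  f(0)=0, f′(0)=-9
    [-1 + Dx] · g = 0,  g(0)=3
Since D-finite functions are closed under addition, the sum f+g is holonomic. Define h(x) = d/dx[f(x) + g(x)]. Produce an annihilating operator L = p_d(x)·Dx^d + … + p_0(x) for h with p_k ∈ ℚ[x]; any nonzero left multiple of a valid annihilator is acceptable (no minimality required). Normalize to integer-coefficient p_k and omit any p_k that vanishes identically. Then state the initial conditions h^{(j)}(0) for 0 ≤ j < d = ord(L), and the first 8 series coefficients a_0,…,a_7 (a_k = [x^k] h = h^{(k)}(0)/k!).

L = (18 - 18·x - 486·x^2 - 162·x^3) + (-19 + 468·x^2 - 81·x^4)·Dx + (1 + 18·x + 18·x^2 + 162·x^3 + 81·x^4)·Dx^2  (order 2).
h: a_k = -6, 3, 165/2, 1/2, -5831/8, 1/40, 1574641/240, 1/1680, …
ICs: h(0) = -6, h′(0) = 3.

f: a_k = 0, -9, 0, 27, 0, -729/5, 0, 6561/7, …
g: a_k = 3, 3, 3/2, 1/2, 1/8, 1/40, 1/240, 1/1680, …
Weyl lclm of L_f,L_g ⇒ L₀ (ord ≤ 3).
Differentiate: ansatz ord ≤ ord L₀ ⇒ L.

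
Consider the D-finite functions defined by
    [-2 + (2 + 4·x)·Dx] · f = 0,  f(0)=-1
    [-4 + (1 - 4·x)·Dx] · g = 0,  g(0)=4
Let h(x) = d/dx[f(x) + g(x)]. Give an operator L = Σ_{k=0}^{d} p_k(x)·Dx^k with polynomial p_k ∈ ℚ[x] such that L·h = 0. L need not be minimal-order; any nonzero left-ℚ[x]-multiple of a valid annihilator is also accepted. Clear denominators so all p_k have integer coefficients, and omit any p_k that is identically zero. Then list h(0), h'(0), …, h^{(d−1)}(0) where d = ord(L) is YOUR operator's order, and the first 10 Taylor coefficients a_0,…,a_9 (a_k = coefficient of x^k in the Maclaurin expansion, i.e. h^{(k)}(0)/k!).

L = (-40 - 32·x) + (-31 - 136·x - 112·x^2)·Dx + (3 - 2·x - 32·x^2 - 32·x^3)·Dx^2  (order 2).
h: a_k = 15, 129, 1533/2, 8197/2, 163805/8, 786495/8, 7339801/16, 33554861/16, 1207953117/128, 5368721275/128, …
ICs: h(0) = 15, h′(0) = 129.

f: a_k = -1, -1, 1/2, -1/2, 5/8, -7/8, 21/16, -33/16, 429/128, -715/128, …
g: a_k = 4, 16, 64, 256, 1024, 4096, 16384, 65536, 262144, 1048576, …
Weyl lclm of L_f,L_g ⇒ L₀ (ord ≤ 2).
h₀' ⇒ L via d/dx closure of L₀.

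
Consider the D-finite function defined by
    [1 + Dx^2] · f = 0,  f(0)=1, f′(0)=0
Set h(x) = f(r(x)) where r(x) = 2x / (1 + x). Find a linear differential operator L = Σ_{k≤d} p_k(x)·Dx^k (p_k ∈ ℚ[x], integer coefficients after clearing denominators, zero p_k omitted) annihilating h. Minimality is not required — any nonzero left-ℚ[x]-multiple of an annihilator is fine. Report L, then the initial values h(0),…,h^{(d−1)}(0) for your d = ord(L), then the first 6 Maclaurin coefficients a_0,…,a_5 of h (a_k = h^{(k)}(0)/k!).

f: a_k = 1, 0, -1/2, 0, 1/24, 0, …
Substitute x→r, Dx→(1/r')Dx; clear ⇒ L₀.
L = 4 + (2 + 6·x + 6·x^2 + 2·x^3)·Dx + (1 + 4·x + 6·x^2 + 4·x^3 + x^4)·Dx^2  (order 2).
h: a_k = 1, 0, -2, 4, -16/3, 16/3, …
ICs: h(0) = 1, h′(0) = 0.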